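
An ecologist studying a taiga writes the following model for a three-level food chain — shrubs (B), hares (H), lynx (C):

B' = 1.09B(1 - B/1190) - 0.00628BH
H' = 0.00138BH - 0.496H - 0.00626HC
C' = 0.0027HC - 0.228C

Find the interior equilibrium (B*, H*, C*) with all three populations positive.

B* ≈ 611, H* ≈ 84.4, C* ≈ 55.5

From dC/dt = 0: 0.0027H* = 0.228, so H* = 84.4.
From dB/dt = 0: 1.09(1 - B*/1190) = 0.00628·84.4, giving B* = 1190·(1 - 0.487) = 611.
From dH/dt = 0: 0.00138·611 - 0.496 = 0.00626C*, so C* = 0.347/0.00626 = 55.5.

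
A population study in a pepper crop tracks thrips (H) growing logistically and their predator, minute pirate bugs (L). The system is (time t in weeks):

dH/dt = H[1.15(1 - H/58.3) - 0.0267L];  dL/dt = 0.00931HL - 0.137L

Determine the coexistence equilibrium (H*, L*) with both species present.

H* ≈ 14.7, L* ≈ 32.2

From dL/dt = 0 with L > 0: 0.00931H* = 0.137, so H* = 14.7.
Substitute into dH/dt = 0: 1.15(1 - 14.7/58.3) = 0.0267L*.
The bracket is 0.748, giving L* = 0.86/0.0267 = 32.2.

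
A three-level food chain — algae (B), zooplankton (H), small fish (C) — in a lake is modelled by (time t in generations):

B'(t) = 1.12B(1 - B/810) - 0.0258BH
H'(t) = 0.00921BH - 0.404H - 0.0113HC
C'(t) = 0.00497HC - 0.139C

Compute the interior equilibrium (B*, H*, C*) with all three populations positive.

From dC/dt = 0: 0.00497H* = 0.139, so H* = 28.
From dB/dt = 0: 1.12(1 - B*/810) = 0.0258·28, giving B* = 810·(1 - 0.644) = 288.
From dH/dt = 0: 0.00921·288 - 0.404 = 0.0113C*, so C* = 2.25/0.0113 = 199.

B* ≈ 288, H* ≈ 28, C* ≈ 199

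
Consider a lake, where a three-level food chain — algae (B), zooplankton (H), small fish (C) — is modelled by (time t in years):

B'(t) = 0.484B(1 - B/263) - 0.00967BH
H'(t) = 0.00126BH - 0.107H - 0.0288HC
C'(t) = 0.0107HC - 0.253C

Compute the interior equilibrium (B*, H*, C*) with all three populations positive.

From dC/dt = 0: 0.0107H* = 0.253, so H* = 23.6.
From dB/dt = 0: 0.484(1 - B*/263) = 0.00967·23.6, giving B* = 263·(1 - 0.472) = 139.
From dH/dt = 0: 0.00126·139 - 0.107 = 0.0288C*, so C* = 0.0678/0.0288 = 2.36.

B* ≈ 139, H* ≈ 23.6, C* ≈ 2.36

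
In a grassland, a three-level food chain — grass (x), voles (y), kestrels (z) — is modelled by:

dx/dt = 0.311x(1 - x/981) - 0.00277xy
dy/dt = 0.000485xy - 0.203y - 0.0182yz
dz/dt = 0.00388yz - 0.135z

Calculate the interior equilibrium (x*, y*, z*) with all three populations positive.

From dz/dt = 0: 0.00388y* = 0.135, so y* = 34.8.
From dx/dt = 0: 0.311(1 - x*/981) = 0.00277·34.8, giving x* = 981·(1 - 0.31) = 677.
From dy/dt = 0: 0.000485·677 - 0.203 = 0.0182z*, so z* = 0.125/0.0182 = 6.89.

x* ≈ 677, y* ≈ 34.8, z* ≈ 6.89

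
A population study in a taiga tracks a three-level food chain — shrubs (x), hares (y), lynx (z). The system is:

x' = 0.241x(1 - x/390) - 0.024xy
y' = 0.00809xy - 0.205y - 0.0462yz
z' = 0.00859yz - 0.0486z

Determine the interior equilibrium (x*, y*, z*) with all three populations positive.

x* ≈ 170, y* ≈ 5.66, z* ≈ 25.4

From dz/dt = 0: 0.00859y* = 0.0486, so y* = 5.66.
From dx/dt = 0: 0.241(1 - x*/390) = 0.024·5.66, giving x* = 390·(1 - 0.563) = 170.
From dy/dt = 0: 0.00809·170 - 0.205 = 0.0462z*, so z* = 1.17/0.0462 = 25.4.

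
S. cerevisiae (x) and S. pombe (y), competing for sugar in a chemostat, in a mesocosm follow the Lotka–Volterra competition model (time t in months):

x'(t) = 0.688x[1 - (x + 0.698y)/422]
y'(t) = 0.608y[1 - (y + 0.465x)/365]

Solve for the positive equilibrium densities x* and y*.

Setting both brackets to zero gives the nullclines x + 0.698y = 422 and 0.465x + y = 365.
Substituting y = 365 - 0.465x into the first: x(1 - 0.698·0.465) = 422 - 0.698·365.
So x* = 167/0.675 = 248, and then y* = 365 - 0.465·248 = 250.

x* ≈ 248, y* ≈ 250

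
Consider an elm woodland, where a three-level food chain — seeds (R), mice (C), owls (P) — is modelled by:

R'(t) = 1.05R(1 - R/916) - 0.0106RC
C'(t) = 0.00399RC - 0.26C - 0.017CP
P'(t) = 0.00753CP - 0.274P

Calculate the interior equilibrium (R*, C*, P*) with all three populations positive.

R* ≈ 580, C* ≈ 36.4, P* ≈ 121

From dP/dt = 0: 0.00753C* = 0.274, so C* = 36.4.
From dR/dt = 0: 1.05(1 - R*/916) = 0.0106·36.4, giving R* = 916·(1 - 0.367) = 580.
From dC/dt = 0: 0.00399·580 - 0.26 = 0.017P*, so P* = 2.05/0.017 = 121.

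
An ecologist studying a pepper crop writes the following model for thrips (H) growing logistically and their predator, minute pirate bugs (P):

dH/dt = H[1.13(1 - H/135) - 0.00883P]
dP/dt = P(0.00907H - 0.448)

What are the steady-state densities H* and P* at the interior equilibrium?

H* ≈ 49.4, P* ≈ 81.2

From dP/dt = 0 with P > 0: 0.00907H* = 0.448, so H* = 49.4.
Substitute into dH/dt = 0: 1.13(1 - 49.4/135) = 0.00883P*.
The bracket is 0.634, giving P* = 0.717/0.00883 = 81.2.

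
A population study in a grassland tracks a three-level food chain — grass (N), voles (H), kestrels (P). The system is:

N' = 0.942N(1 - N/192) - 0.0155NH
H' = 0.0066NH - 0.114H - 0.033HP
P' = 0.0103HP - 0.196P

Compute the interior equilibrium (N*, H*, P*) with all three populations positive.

From dP/dt = 0: 0.0103H* = 0.196, so H* = 19.
From dN/dt = 0: 0.942(1 - N*/192) = 0.0155·19, giving N* = 192·(1 - 0.313) = 132.
From dH/dt = 0: 0.0066·132 - 0.114 = 0.033P*, so P* = 0.756/0.033 = 22.9.

N* ≈ 132, H* ≈ 19, P* ≈ 22.9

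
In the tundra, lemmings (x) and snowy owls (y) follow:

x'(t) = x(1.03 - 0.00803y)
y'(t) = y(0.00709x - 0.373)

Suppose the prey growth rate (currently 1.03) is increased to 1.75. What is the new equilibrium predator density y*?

y* ≈ 218

At the interior fixed point, setting dx/dt = 0 with x > 0 fixes y* = (prey growth rate)/(xy coefficient) — independent of the other coefficients.
With the change, y* = 1.75/0.00803 = 218; it rises from 128.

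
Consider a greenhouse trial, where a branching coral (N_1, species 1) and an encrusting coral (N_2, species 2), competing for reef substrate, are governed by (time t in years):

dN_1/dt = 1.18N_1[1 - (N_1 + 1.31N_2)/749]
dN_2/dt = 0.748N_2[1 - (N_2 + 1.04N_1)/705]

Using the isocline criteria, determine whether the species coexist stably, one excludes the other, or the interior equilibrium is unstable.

unstable coexistence (outcome depends on initial conditions)

Compare the nullcline intercepts: K1/α12 = 749/1.31 = 572 < K2 = 705; K2/α21 = 705/1.04 = 678 < K1 = 749.
Since both are reversed, neither can invade when rare; the interior point is a saddle.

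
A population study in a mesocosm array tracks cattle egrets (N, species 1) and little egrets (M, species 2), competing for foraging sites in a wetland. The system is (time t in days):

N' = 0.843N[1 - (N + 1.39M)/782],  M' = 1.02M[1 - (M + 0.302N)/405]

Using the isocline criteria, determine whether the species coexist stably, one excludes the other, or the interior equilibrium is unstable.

Compare the nullcline intercepts: K1/α12 = 782/1.39 = 563 > K2 = 405; K2/α21 = 405/0.302 = 1340 > K1 = 782.
Since both inequalities hold, each species can invade when rare, so the interior equilibrium is stable.

stable coexistence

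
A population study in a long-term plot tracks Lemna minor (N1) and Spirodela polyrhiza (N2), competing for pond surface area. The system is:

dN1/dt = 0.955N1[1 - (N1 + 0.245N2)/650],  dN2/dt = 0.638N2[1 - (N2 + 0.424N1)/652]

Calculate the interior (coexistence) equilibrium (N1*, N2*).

Setting both brackets to zero gives the nullclines N1 + 0.245N2 = 650 and 0.424N1 + N2 = 652.
Substituting N2 = 652 - 0.424N1 into the first: N1(1 - 0.245·0.424) = 650 - 0.245·652.
So N1* = 490/0.896 = 547, and then N2* = 652 - 0.424·547 = 420.

N1* ≈ 547, N2* ≈ 420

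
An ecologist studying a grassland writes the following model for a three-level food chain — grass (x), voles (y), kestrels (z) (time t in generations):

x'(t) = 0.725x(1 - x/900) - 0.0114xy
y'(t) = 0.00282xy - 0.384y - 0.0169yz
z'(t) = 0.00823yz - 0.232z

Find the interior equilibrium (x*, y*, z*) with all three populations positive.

From dz/dt = 0: 0.00823y* = 0.232, so y* = 28.2.
From dx/dt = 0: 0.725(1 - x*/900) = 0.0114·28.2, giving x* = 900·(1 - 0.443) = 501.
From dy/dt = 0: 0.00282·501 - 0.384 = 0.0169z*, so z* = 1.03/0.0169 = 60.9.

x* ≈ 501, y* ≈ 28.2, z* ≈ 60.9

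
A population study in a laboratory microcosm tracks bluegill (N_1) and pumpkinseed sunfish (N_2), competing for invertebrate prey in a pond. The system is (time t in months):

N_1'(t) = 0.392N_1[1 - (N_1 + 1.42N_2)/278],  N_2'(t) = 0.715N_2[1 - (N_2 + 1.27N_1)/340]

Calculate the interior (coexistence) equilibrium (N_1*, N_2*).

N_1* ≈ 255, N_2* ≈ 16.3

Setting both brackets to zero gives the nullclines N_1 + 1.42N_2 = 278 and 1.27N_1 + N_2 = 340.
Substituting N_2 = 340 - 1.27N_1 into the first: N_1(1 - 1.42·1.27) = 278 - 1.42·340.
So N_1* = -205/-0.803 = 255, and then N_2* = 340 - 1.27·255 = 16.3.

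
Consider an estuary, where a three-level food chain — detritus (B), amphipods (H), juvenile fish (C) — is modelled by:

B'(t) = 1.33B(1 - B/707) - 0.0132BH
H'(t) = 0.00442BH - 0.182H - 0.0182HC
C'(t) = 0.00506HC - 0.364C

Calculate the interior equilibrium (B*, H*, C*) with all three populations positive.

From dC/dt = 0: 0.00506H* = 0.364, so H* = 71.9.
From dB/dt = 0: 1.33(1 - B*/707) = 0.0132·71.9, giving B* = 707·(1 - 0.714) = 202.
From dH/dt = 0: 0.00442·202 - 0.182 = 0.0182C*, so C* = 0.712/0.0182 = 39.1.

B* ≈ 202, H* ≈ 71.9, C* ≈ 39.1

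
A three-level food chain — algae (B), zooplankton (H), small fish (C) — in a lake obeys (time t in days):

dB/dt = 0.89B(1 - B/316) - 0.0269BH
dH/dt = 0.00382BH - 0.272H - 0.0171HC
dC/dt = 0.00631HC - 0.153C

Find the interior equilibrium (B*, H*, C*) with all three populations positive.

B* ≈ 84.4, H* ≈ 24.2, C* ≈ 2.95

From dC/dt = 0: 0.00631H* = 0.153, so H* = 24.2.
From dB/dt = 0: 0.89(1 - B*/316) = 0.0269·24.2, giving B* = 316·(1 - 0.733) = 84.4.
From dH/dt = 0: 0.00382·84.4 - 0.272 = 0.0171C*, so C* = 0.0505/0.0171 = 2.95.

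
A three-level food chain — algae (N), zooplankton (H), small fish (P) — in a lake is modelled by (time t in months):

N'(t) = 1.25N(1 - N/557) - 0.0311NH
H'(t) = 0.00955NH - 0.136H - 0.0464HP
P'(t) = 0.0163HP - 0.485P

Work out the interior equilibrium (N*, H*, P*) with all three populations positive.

From dP/dt = 0: 0.0163H* = 0.485, so H* = 29.8.
From dN/dt = 0: 1.25(1 - N*/557) = 0.0311·29.8, giving N* = 557·(1 - 0.74) = 145.
From dH/dt = 0: 0.00955·145 - 0.136 = 0.0464P*, so P* = 1.25/0.0464 = 26.8.

N* ≈ 145, H* ≈ 29.8, P* ≈ 26.8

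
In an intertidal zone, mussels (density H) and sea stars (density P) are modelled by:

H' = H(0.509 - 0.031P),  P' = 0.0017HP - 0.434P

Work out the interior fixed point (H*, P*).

H* ≈ 255, P* ≈ 16.4

Set dP/dt = 0 with P > 0: 0.0017H - 0.434 = 0, so H* = 0.434/0.0017 = 255.
Set dH/dt = 0 with H > 0: 0.509 - 0.031P = 0, so P* = 0.509/0.031 = 16.4.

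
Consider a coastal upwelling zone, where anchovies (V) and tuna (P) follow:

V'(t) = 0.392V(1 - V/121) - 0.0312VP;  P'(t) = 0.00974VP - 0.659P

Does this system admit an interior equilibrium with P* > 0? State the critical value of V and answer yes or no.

The predator equation gives dP/dt > 0 only when V > 0.659/0.00974 = 67.7.
Without the predator, V → K = 121. Since 121 > 67.7, the predator can invade and persist.

Threshold V = 67.7; K > 67.7, so yes, the predator persists.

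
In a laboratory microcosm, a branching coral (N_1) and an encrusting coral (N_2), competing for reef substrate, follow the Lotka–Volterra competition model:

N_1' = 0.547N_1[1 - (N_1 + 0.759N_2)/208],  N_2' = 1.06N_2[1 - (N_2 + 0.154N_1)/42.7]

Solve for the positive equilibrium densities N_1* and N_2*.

N_1* ≈ 199, N_2* ≈ 12.1

Setting both brackets to zero gives the nullclines N_1 + 0.759N_2 = 208 and 0.154N_1 + N_2 = 42.7.
Substituting N_2 = 42.7 - 0.154N_1 into the first: N_1(1 - 0.759·0.154) = 208 - 0.759·42.7.
So N_1* = 176/0.883 = 199, and then N_2* = 42.7 - 0.154·199 = 12.1.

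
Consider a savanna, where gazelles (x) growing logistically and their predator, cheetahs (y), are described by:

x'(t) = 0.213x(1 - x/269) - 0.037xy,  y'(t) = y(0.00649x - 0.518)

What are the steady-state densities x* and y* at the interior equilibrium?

x* ≈ 79.8, y* ≈ 4.05

From dy/dt = 0 with y > 0: 0.00649x* = 0.518, so x* = 79.8.
Substitute into dx/dt = 0: 0.213(1 - 79.8/269) = 0.037y*.
The bracket is 0.703, giving y* = 0.15/0.037 = 4.05.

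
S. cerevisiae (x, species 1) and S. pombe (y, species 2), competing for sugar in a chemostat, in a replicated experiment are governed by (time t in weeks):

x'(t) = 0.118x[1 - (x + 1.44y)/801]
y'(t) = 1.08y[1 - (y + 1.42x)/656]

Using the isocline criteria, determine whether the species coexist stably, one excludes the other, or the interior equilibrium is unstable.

Compare the nullcline intercepts: K1/α12 = 801/1.44 = 556 < K2 = 656; K2/α21 = 656/1.42 = 462 < K1 = 801.
Since both are reversed, neither can invade when rare; the interior point is a saddle.

unstable coexistence (outcome depends on initial conditions)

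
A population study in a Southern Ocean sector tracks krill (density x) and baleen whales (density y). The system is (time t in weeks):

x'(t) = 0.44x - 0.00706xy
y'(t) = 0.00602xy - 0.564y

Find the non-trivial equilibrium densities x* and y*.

x* ≈ 93.7, y* ≈ 62.3

Set dy/dt = 0 with y > 0: 0.00602x - 0.564 = 0, so x* = 0.564/0.00602 = 93.7.
Set dx/dt = 0 with x > 0: 0.44 - 0.00706y = 0, so y* = 0.44/0.00706 = 62.3.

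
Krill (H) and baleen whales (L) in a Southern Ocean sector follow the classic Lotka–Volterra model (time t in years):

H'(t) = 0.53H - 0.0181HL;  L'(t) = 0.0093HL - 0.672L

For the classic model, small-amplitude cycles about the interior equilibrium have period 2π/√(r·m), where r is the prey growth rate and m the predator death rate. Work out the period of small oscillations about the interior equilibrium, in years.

Here r = 0.53 and m = 0.672, so r·m = 0.356.
ω = √0.356 = 0.597 per year, hence T = 2π/ω ≈ 10.5 years.

T ≈ 10.5 years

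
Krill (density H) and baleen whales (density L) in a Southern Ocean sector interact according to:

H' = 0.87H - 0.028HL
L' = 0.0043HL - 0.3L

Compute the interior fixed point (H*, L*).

H* ≈ 69.8, L* ≈ 31.1

Set dL/dt = 0 with L > 0: 0.0043H - 0.3 = 0, so H* = 0.3/0.0043 = 69.8.
Set dH/dt = 0 with H > 0: 0.87 - 0.028L = 0, so L* = 0.87/0.028 = 31.1.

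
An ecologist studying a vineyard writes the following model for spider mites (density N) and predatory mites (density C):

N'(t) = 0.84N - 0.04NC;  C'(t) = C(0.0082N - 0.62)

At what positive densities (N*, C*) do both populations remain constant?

N* ≈ 75.6, C* ≈ 21

Set dC/dt = 0 with C > 0: 0.0082N - 0.62 = 0, so N* = 0.62/0.0082 = 75.6.
Set dN/dt = 0 with N > 0: 0.84 - 0.04C = 0, so C* = 0.84/0.04 = 21.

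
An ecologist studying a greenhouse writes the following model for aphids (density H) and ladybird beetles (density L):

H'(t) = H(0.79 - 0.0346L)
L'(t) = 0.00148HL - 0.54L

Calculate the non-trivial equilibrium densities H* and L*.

H* ≈ 365, L* ≈ 22.8

Set dL/dt = 0 with L > 0: 0.00148H - 0.54 = 0, so H* = 0.54/0.00148 = 365.
Set dH/dt = 0 with H > 0: 0.79 - 0.0346L = 0, so L* = 0.79/0.0346 = 22.8.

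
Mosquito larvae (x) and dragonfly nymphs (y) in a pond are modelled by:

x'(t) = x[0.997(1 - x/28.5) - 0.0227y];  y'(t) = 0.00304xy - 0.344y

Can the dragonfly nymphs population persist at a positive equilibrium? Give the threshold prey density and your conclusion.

Threshold x = 113; K < 113, so no, the predator goes extinct.

The predator equation gives dy/dt > 0 only when x > 0.344/0.00304 = 113.
Without the predator, x → K = 28.5. Since 28.5 < 113, the predator cannot invade.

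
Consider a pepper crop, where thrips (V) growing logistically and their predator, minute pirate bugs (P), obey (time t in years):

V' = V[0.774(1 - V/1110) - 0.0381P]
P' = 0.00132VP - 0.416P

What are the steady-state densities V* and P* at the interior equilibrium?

From dP/dt = 0 with P > 0: 0.00132V* = 0.416, so V* = 315.
Substitute into dV/dt = 0: 0.774(1 - 315/1110) = 0.0381P*.
The bracket is 0.716, giving P* = 0.554/0.0381 = 14.5.

V* ≈ 315, P* ≈ 14.5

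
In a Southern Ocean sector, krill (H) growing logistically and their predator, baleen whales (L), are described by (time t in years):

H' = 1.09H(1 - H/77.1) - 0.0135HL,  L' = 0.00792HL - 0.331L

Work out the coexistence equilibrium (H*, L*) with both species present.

From dL/dt = 0 with L > 0: 0.00792H* = 0.331, so H* = 41.8.
Substitute into dH/dt = 0: 1.09(1 - 41.8/77.1) = 0.0135L*.
The bracket is 0.458, giving L* = 0.499/0.0135 = 37.

H* ≈ 41.8, L* ≈ 37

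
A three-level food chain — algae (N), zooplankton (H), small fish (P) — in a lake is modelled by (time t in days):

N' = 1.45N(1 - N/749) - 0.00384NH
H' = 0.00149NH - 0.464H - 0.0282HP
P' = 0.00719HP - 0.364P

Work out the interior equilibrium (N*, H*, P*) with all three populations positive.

From dP/dt = 0: 0.00719H* = 0.364, so H* = 50.6.
From dN/dt = 0: 1.45(1 - N*/749) = 0.00384·50.6, giving N* = 749·(1 - 0.134) = 649.
From dH/dt = 0: 0.00149·649 - 0.464 = 0.0282P*, so P* = 0.502/0.0282 = 17.8.

N* ≈ 649, H* ≈ 50.6, P* ≈ 17.8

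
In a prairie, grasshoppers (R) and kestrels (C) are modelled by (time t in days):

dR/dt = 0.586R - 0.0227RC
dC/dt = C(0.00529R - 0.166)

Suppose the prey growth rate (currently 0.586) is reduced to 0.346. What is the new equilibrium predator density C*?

At the interior fixed point, setting dR/dt = 0 with R > 0 fixes C* = (prey growth rate)/(RC coefficient) — independent of the other coefficients.
With the change, C* = 0.346/0.0227 = 15.2; it falls from 25.8.

C* ≈ 15.2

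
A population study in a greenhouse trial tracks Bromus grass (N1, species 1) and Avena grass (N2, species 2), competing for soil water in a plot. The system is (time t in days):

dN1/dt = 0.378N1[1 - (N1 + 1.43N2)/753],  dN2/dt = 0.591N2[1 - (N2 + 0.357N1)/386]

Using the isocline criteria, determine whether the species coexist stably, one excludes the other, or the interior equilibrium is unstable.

Compare the nullcline intercepts: K1/α12 = 753/1.43 = 527 > K2 = 386; K2/α21 = 386/0.357 = 1080 > K1 = 753.
Since both inequalities hold, each species can invade when rare, so the interior equilibrium is stable.

stable coexistence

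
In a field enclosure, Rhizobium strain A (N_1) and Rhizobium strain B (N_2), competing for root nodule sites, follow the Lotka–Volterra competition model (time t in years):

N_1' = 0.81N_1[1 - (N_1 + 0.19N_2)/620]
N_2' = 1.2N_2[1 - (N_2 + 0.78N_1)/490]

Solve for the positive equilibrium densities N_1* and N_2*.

N_1* ≈ 619, N_2* ≈ 7.51

Setting both brackets to zero gives the nullclines N_1 + 0.19N_2 = 620 and 0.78N_1 + N_2 = 490.
Substituting N_2 = 490 - 0.78N_1 into the first: N_1(1 - 0.19·0.78) = 620 - 0.19·490.
So N_1* = 527/0.852 = 619, and then N_2* = 490 - 0.78·619 = 7.51.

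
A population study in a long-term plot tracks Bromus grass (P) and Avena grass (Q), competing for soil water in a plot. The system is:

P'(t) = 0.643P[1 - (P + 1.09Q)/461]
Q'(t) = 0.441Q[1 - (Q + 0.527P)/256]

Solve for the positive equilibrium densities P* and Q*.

P* ≈ 428, Q* ≈ 30.7

Setting both brackets to zero gives the nullclines P + 1.09Q = 461 and 0.527P + Q = 256.
Substituting Q = 256 - 0.527P into the first: P(1 - 1.09·0.527) = 461 - 1.09·256.
So P* = 182/0.426 = 428, and then Q* = 256 - 0.527·428 = 30.7.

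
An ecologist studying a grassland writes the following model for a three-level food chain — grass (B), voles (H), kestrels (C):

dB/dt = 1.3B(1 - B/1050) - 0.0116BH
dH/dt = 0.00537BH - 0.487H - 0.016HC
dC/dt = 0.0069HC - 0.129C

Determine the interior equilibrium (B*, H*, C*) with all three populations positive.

B* ≈ 875, H* ≈ 18.7, C* ≈ 263

From dC/dt = 0: 0.0069H* = 0.129, so H* = 18.7.
From dB/dt = 0: 1.3(1 - B*/1050) = 0.0116·18.7, giving B* = 1050·(1 - 0.167) = 875.
From dH/dt = 0: 0.00537·875 - 0.487 = 0.016C*, so C* = 4.21/0.016 = 263.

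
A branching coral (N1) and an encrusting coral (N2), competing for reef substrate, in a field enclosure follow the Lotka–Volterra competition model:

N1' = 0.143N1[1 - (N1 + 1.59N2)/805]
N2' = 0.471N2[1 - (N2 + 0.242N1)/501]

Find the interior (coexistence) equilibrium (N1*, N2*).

Setting both brackets to zero gives the nullclines N1 + 1.59N2 = 805 and 0.242N1 + N2 = 501.
Substituting N2 = 501 - 0.242N1 into the first: N1(1 - 1.59·0.242) = 805 - 1.59·501.
So N1* = 8.41/0.615 = 13.7, and then N2* = 501 - 0.242·13.7 = 498.

N1* ≈ 13.7, N2* ≈ 498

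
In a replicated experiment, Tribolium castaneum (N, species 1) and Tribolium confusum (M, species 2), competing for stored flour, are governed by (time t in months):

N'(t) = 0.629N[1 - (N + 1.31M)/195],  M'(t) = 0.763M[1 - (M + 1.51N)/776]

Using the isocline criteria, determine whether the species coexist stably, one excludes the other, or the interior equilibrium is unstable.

Compare the nullcline intercepts: K1/α12 = 195/1.31 = 149 < K2 = 776; K2/α21 = 776/1.51 = 514 > K1 = 195.
Since the inequalities point opposite ways, species 2 can invade but species 1 cannot.

species 2 excludes species 1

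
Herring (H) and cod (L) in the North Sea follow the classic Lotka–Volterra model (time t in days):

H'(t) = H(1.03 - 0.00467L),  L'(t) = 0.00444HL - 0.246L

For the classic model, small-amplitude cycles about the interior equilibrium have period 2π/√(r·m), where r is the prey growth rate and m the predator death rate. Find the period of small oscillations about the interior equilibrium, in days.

Here r = 1.03 and m = 0.246, so r·m = 0.253.
ω = √0.253 = 0.503 per day, hence T = 2π/ω ≈ 12.5 days.

T ≈ 12.5 days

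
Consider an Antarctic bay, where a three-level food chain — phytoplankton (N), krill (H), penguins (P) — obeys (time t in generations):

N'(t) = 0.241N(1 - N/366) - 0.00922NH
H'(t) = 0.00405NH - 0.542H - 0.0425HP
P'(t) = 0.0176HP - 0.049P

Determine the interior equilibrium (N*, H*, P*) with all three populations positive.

From dP/dt = 0: 0.0176H* = 0.049, so H* = 2.78.
From dN/dt = 0: 0.241(1 - N*/366) = 0.00922·2.78, giving N* = 366·(1 - 0.107) = 327.
From dH/dt = 0: 0.00405·327 - 0.542 = 0.0425P*, so P* = 0.782/0.0425 = 18.4.

N* ≈ 327, H* ≈ 2.78, P* ≈ 18.4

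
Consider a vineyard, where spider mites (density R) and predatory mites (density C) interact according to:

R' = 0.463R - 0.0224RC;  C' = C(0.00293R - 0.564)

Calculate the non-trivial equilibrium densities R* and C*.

R* ≈ 192, C* ≈ 20.7

Set dC/dt = 0 with C > 0: 0.00293R - 0.564 = 0, so R* = 0.564/0.00293 = 192.
Set dR/dt = 0 with R > 0: 0.463 - 0.0224C = 0, so C* = 0.463/0.0224 = 20.7.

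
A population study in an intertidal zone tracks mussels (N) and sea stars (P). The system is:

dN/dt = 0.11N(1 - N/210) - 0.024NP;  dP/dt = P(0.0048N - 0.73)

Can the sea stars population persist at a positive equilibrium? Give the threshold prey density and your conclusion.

Threshold N = 152; K > 152, so yes, the predator persists.

The predator equation gives dP/dt > 0 only when N > 0.73/0.0048 = 152.
Without the predator, N → K = 210. Since 210 > 152, the predator can invade and persist.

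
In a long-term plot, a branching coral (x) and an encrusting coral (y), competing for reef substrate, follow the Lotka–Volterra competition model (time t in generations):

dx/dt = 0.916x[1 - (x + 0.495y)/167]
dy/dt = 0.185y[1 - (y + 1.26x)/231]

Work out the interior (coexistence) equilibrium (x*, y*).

x* ≈ 140, y* ≈ 54.7

Setting both brackets to zero gives the nullclines x + 0.495y = 167 and 1.26x + y = 231.
Substituting y = 231 - 1.26x into the first: x(1 - 0.495·1.26) = 167 - 0.495·231.
So x* = 52.7/0.376 = 140, and then y* = 231 - 1.26·140 = 54.7.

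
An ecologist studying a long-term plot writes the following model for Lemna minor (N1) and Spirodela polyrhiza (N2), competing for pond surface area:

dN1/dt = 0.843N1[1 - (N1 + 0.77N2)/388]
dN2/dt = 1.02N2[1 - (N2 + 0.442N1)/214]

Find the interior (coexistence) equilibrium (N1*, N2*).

Setting both brackets to zero gives the nullclines N1 + 0.77N2 = 388 and 0.442N1 + N2 = 214.
Substituting N2 = 214 - 0.442N1 into the first: N1(1 - 0.77·0.442) = 388 - 0.77·214.
So N1* = 223/0.66 = 338, and then N2* = 214 - 0.442·338 = 64.4.

N1* ≈ 338, N2* ≈ 64.4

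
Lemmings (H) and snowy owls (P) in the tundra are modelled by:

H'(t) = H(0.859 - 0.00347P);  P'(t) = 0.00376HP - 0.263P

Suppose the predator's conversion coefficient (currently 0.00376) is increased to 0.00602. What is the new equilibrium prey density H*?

H* ≈ 43.7

At the interior fixed point, setting dP/dt = 0 with P > 0 fixes H* = (predator death rate)/(HP coefficient) — independent of the other coefficients.
With the change, H* = 0.263/0.00602 = 43.7; it falls from 69.9.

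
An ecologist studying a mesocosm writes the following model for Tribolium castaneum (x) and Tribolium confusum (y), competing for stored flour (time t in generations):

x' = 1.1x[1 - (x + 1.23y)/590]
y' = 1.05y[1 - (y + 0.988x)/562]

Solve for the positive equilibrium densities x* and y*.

x* ≈ 470, y* ≈ 97.2

Setting both brackets to zero gives the nullclines x + 1.23y = 590 and 0.988x + y = 562.
Substituting y = 562 - 0.988x into the first: x(1 - 1.23·0.988) = 590 - 1.23·562.
So x* = -101/-0.215 = 470, and then y* = 562 - 0.988·470 = 97.2.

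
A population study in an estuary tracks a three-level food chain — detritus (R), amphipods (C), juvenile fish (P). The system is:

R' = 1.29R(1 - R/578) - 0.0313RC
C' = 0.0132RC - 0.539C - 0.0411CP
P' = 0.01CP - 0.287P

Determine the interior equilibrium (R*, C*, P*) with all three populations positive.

From dP/dt = 0: 0.01C* = 0.287, so C* = 28.7.
From dR/dt = 0: 1.29(1 - R*/578) = 0.0313·28.7, giving R* = 578·(1 - 0.696) = 176.
From dC/dt = 0: 0.0132·176 - 0.539 = 0.0411P*, so P* = 1.78/0.0411 = 43.3.

R* ≈ 176, C* ≈ 28.7, P* ≈ 43.3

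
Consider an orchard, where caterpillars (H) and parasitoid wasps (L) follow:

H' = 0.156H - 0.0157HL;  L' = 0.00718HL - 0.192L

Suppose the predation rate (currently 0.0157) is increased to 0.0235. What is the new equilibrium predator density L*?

At the interior fixed point, setting dH/dt = 0 with H > 0 fixes L* = (prey growth rate)/(HL coefficient) — independent of the other coefficients.
With the change, L* = 0.156/0.0235 = 6.64; it falls from 9.94.

L* ≈ 6.64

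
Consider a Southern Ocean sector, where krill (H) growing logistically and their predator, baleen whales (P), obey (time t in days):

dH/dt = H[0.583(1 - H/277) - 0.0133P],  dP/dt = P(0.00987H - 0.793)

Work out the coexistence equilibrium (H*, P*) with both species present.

From dP/dt = 0 with P > 0: 0.00987H* = 0.793, so H* = 80.3.
Substitute into dH/dt = 0: 0.583(1 - 80.3/277) = 0.0133P*.
The bracket is 0.71, giving P* = 0.414/0.0133 = 31.1.

H* ≈ 80.3, P* ≈ 31.1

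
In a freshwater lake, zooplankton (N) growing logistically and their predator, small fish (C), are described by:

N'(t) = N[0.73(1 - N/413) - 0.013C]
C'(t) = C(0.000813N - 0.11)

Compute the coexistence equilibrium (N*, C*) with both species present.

From dC/dt = 0 with C > 0: 0.000813N* = 0.11, so N* = 135.
Substitute into dN/dt = 0: 0.73(1 - 135/413) = 0.013C*.
The bracket is 0.672, giving C* = 0.491/0.013 = 37.8.

N* ≈ 135, C* ≈ 37.8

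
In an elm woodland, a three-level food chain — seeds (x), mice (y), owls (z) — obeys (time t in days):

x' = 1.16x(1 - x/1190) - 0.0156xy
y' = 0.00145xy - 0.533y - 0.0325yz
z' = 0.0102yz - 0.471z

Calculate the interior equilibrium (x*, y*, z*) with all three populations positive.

From dz/dt = 0: 0.0102y* = 0.471, so y* = 46.2.
From dx/dt = 0: 1.16(1 - x*/1190) = 0.0156·46.2, giving x* = 1190·(1 - 0.621) = 451.
From dy/dt = 0: 0.00145·451 - 0.533 = 0.0325z*, so z* = 0.121/0.0325 = 3.72.

x* ≈ 451, y* ≈ 46.2, z* ≈ 3.72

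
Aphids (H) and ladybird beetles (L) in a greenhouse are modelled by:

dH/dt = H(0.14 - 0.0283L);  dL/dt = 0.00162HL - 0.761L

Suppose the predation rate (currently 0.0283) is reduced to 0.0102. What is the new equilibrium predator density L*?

L* ≈ 13.7

At the interior fixed point, setting dH/dt = 0 with H > 0 fixes L* = (prey growth rate)/(HL coefficient) — independent of the other coefficients.
With the change, L* = 0.14/0.0102 = 13.7; it rises from 4.95.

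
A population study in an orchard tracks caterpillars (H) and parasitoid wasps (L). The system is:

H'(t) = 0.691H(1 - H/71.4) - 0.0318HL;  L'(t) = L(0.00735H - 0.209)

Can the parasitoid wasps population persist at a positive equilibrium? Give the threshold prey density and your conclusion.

The predator equation gives dL/dt > 0 only when H > 0.209/0.00735 = 28.4.
Without the predator, H → K = 71.4. Since 71.4 > 28.4, the predator can invade and persist.

Threshold H = 28.4; K > 28.4, so yes, the predator persists.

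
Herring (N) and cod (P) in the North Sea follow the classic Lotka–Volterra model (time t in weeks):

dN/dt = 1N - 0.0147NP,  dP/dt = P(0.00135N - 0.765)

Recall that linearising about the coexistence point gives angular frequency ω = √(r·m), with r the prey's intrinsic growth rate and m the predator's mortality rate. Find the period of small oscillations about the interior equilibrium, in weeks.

Here r = 1 and m = 0.765, so r·m = 0.765.
ω = √0.765 = 0.875 per week, hence T = 2π/ω ≈ 7.18 weeks.

T ≈ 7.18 weeks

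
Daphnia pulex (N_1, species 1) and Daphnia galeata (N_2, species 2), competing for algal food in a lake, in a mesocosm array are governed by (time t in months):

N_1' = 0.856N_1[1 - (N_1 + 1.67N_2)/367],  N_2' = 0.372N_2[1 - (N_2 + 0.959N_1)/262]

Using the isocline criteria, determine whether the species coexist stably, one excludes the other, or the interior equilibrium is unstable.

unstable coexistence (outcome depends on initial conditions)

Compare the nullcline intercepts: K1/α12 = 367/1.67 = 220 < K2 = 262; K2/α21 = 262/0.959 = 273 < K1 = 367.
Since both are reversed, neither can invade when rare; the interior point is a saddle.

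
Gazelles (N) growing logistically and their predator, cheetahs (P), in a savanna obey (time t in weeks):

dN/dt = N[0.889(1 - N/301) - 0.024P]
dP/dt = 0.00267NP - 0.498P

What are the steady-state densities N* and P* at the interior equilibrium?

From dP/dt = 0 with P > 0: 0.00267N* = 0.498, so N* = 187.
Substitute into dN/dt = 0: 0.889(1 - 187/301) = 0.024P*.
The bracket is 0.38, giving P* = 0.338/0.024 = 14.1.

N* ≈ 187, P* ≈ 14.1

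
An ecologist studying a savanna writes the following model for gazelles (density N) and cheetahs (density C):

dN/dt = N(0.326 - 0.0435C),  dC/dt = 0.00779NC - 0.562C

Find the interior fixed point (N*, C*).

N* ≈ 72.1, C* ≈ 7.49

Set dC/dt = 0 with C > 0: 0.00779N - 0.562 = 0, so N* = 0.562/0.00779 = 72.1.
Set dN/dt = 0 with N > 0: 0.326 - 0.0435C = 0, so C* = 0.326/0.0435 = 7.49.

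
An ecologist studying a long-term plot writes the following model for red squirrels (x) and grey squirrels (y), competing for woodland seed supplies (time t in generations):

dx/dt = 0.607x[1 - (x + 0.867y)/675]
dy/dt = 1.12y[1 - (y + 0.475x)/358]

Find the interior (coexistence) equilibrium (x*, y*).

x* ≈ 620, y* ≈ 63.5

Setting both brackets to zero gives the nullclines x + 0.867y = 675 and 0.475x + y = 358.
Substituting y = 358 - 0.475x into the first: x(1 - 0.867·0.475) = 675 - 0.867·358.
So x* = 365/0.588 = 620, and then y* = 358 - 0.475·620 = 63.5.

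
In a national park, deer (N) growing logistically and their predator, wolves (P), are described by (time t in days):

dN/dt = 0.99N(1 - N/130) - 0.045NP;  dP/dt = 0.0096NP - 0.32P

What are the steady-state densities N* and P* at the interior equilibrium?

From dP/dt = 0 with P > 0: 0.0096N* = 0.32, so N* = 33.3.
Substitute into dN/dt = 0: 0.99(1 - 33.3/130) = 0.045P*.
The bracket is 0.744, giving P* = 0.736/0.045 = 16.4.

N* ≈ 33.3, P* ≈ 16.4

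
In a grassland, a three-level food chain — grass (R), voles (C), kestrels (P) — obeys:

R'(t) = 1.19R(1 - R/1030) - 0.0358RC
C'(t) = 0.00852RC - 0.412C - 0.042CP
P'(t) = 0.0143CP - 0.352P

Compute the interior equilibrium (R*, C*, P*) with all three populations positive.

R* ≈ 267, C* ≈ 24.6, P* ≈ 44.4

From dP/dt = 0: 0.0143C* = 0.352, so C* = 24.6.
From dR/dt = 0: 1.19(1 - R*/1030) = 0.0358·24.6, giving R* = 1030·(1 - 0.741) = 267.
From dC/dt = 0: 0.00852·267 - 0.412 = 0.042P*, so P* = 1.87/0.042 = 44.4.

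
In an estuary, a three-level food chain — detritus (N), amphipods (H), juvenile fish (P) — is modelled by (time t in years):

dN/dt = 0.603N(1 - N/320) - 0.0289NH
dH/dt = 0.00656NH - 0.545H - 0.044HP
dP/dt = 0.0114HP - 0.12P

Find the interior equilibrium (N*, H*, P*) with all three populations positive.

N* ≈ 159, H* ≈ 10.5, P* ≈ 11.3

From dP/dt = 0: 0.0114H* = 0.12, so H* = 10.5.
From dN/dt = 0: 0.603(1 - N*/320) = 0.0289·10.5, giving N* = 320·(1 - 0.504) = 159.
From dH/dt = 0: 0.00656·159 - 0.545 = 0.044P*, so P* = 0.495/0.044 = 11.3.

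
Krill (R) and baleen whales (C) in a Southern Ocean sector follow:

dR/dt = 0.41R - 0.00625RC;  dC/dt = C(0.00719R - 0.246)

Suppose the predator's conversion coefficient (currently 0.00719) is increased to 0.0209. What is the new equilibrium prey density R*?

At the interior fixed point, setting dC/dt = 0 with C > 0 fixes R* = (predator death rate)/(RC coefficient) — independent of the other coefficients.
With the change, R* = 0.246/0.0209 = 11.8; it falls from 34.2.

R* ≈ 11.8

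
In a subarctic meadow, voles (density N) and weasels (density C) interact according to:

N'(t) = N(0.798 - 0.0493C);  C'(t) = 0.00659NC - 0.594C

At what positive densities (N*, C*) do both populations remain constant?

Set dC/dt = 0 with C > 0: 0.00659N - 0.594 = 0, so N* = 0.594/0.00659 = 90.1.
Set dN/dt = 0 with N > 0: 0.798 - 0.0493C = 0, so C* = 0.798/0.0493 = 16.2.

N* ≈ 90.1, C* ≈ 16.2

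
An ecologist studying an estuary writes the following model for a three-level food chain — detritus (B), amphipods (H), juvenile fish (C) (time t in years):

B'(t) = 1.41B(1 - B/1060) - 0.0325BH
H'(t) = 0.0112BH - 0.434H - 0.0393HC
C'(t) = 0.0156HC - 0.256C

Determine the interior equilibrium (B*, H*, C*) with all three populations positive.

From dC/dt = 0: 0.0156H* = 0.256, so H* = 16.4.
From dB/dt = 0: 1.41(1 - B*/1060) = 0.0325·16.4, giving B* = 1060·(1 - 0.378) = 659.
From dH/dt = 0: 0.0112·659 - 0.434 = 0.0393C*, so C* = 6.95/0.0393 = 177.

B* ≈ 659, H* ≈ 16.4, C* ≈ 177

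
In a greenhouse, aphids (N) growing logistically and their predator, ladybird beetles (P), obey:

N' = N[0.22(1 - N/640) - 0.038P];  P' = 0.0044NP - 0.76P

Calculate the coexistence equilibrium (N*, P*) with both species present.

N* ≈ 173, P* ≈ 4.23

From dP/dt = 0 with P > 0: 0.0044N* = 0.76, so N* = 173.
Substitute into dN/dt = 0: 0.22(1 - 173/640) = 0.038P*.
The bracket is 0.73, giving P* = 0.161/0.038 = 4.23.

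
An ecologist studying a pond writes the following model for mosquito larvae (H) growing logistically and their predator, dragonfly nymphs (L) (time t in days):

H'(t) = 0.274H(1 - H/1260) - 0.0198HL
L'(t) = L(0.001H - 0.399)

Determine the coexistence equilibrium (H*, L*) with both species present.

H* ≈ 399, L* ≈ 9.46

From dL/dt = 0 with L > 0: 0.001H* = 0.399, so H* = 399.
Substitute into dH/dt = 0: 0.274(1 - 399/1260) = 0.0198L*.
The bracket is 0.683, giving L* = 0.187/0.0198 = 9.46.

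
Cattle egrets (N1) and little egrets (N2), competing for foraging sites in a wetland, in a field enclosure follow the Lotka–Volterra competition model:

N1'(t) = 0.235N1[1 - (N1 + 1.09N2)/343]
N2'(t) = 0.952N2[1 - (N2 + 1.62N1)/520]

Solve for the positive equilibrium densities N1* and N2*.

Setting both brackets to zero gives the nullclines N1 + 1.09N2 = 343 and 1.62N1 + N2 = 520.
Substituting N2 = 520 - 1.62N1 into the first: N1(1 - 1.09·1.62) = 343 - 1.09·520.
So N1* = -224/-0.766 = 292, and then N2* = 520 - 1.62·292 = 46.6.

N1* ≈ 292, N2* ≈ 46.6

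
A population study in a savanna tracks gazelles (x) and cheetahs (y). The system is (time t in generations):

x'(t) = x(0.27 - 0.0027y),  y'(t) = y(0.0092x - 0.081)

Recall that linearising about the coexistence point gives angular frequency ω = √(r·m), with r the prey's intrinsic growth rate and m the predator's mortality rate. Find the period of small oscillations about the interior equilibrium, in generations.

Here r = 0.27 and m = 0.081, so r·m = 0.0219.
ω = √0.0219 = 0.148 per generation, hence T = 2π/ω ≈ 42.5 generations.

T ≈ 42.5 generations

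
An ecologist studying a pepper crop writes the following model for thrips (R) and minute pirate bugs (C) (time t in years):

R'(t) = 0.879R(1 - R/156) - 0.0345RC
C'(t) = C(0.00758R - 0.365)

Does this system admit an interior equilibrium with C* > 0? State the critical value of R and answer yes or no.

The predator equation gives dC/dt > 0 only when R > 0.365/0.00758 = 48.2.
Without the predator, R → K = 156. Since 156 > 48.2, the predator can invade and persist.

Threshold R = 48.2; K > 48.2, so yes, the predator persists.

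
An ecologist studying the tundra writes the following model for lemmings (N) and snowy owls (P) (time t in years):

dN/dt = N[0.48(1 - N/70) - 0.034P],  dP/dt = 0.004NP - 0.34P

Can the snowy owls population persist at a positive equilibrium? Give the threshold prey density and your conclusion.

The predator equation gives dP/dt > 0 only when N > 0.34/0.004 = 85.
Without the predator, N → K = 70. Since 70 < 85, the predator cannot invade.

Threshold N = 85; K < 85, so no, the predator goes extinct.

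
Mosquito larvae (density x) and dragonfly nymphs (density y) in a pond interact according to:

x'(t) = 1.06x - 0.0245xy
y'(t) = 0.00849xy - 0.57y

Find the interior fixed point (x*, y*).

x* ≈ 67.1, y* ≈ 43.3

Set dy/dt = 0 with y > 0: 0.00849x - 0.57 = 0, so x* = 0.57/0.00849 = 67.1.
Set dx/dt = 0 with x > 0: 1.06 - 0.0245y = 0, so y* = 1.06/0.0245 = 43.3.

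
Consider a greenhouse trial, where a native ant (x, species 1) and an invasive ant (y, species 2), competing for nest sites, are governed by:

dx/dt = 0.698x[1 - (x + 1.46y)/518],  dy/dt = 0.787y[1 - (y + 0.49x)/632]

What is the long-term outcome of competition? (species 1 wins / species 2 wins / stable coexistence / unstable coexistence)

species 2 excludes species 1

Compare the nullcline intercepts: K1/α12 = 518/1.46 = 355 < K2 = 632; K2/α21 = 632/0.49 = 1290 > K1 = 518.
Since the inequalities point opposite ways, species 2 can invade but species 1 cannot.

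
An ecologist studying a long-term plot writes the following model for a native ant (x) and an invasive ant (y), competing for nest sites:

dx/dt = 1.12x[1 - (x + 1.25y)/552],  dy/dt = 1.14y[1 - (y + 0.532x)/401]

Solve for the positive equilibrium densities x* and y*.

Setting both brackets to zero gives the nullclines x + 1.25y = 552 and 0.532x + y = 401.
Substituting y = 401 - 0.532x into the first: x(1 - 1.25·0.532) = 552 - 1.25·401.
So x* = 50.8/0.335 = 151, and then y* = 401 - 0.532·151 = 320.

x* ≈ 151, y* ≈ 320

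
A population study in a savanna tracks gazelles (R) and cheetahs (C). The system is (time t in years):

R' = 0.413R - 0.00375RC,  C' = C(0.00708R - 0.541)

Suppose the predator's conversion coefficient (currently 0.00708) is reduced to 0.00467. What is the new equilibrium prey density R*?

At the interior fixed point, setting dC/dt = 0 with C > 0 fixes R* = (predator death rate)/(RC coefficient) — independent of the other coefficients.
With the change, R* = 0.541/0.00467 = 116; it rises from 76.4.

R* ≈ 116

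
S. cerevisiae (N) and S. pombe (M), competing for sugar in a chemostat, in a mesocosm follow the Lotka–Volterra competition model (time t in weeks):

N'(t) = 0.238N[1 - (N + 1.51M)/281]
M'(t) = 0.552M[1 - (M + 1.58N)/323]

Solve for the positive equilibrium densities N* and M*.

Setting both brackets to zero gives the nullclines N + 1.51M = 281 and 1.58N + M = 323.
Substituting M = 323 - 1.58N into the first: N(1 - 1.51·1.58) = 281 - 1.51·323.
So N* = -207/-1.39 = 149, and then M* = 323 - 1.58·149 = 87.3.

N* ≈ 149, M* ≈ 87.3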